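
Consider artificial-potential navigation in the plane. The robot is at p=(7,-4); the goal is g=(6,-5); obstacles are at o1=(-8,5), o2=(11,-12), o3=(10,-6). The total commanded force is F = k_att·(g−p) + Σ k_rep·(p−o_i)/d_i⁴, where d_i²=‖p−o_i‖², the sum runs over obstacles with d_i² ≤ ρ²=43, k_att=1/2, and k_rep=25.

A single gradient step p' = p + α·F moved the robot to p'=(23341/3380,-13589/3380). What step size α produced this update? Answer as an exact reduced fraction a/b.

α = 1/10

F_att = 1/2·(g−p) = 1/2·(-1,-1) = (-0.5000,-0.5000)
o1: d²=306 > ρ²=43 → inactive
o2: d²=80 > ρ²=43 → inactive
o3: d²=13 ≤ ρ²=43; F_rep = 25·(-3,2)/13² = (-0.4438,0.2959)
F = F_att + ΣF_rep = (-0.9438,-0.2041)
Δp = p'−p = (-0.0944,-0.0204); α = Δx/Fx = (-319/3380) / (-319/338) = 1/10
check: Δy/Fy = (-69/3380) / (-69/338) = 1/10 ✓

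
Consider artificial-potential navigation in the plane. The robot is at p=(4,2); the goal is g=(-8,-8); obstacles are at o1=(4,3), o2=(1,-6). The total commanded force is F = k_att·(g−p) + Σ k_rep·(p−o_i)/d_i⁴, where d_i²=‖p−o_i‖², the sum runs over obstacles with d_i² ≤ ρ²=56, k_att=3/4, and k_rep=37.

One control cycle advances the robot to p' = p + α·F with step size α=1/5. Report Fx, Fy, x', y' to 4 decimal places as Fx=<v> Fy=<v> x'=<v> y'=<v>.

Fx=-9.0000 Fy=-44.5000 x'=2.2000 y'=-6.9000

F_att = 3/4·(g−p) = 3/4·(-12,-10) = (-9.0000,-7.5000)
o1: d²=1 ≤ ρ²=56; F_rep = 37·(0,-1)/1² = (0.0000,-37.0000)
o2: d²=73 > ρ²=56 → inactive
F = F_att + ΣF_rep = (-9.0000,-44.5000)
p' = p + 1/5·F = (2.2000,-6.9000)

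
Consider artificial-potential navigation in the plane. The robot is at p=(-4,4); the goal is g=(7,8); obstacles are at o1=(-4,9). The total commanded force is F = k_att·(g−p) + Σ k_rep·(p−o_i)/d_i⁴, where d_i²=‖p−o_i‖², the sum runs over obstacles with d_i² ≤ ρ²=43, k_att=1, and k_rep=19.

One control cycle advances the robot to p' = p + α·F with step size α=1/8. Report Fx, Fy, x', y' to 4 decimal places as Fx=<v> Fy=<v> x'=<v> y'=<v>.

F_att = 1·(g−p) = 1·(11,4) = (11.0000,4.0000)
o1: d²=25 ≤ ρ²=43; F_rep = 19·(0,-5)/25² = (0.0000,-0.1520)
F = F_att + ΣF_rep = (11.0000,3.8480)
p' = p + 1/8·F = (-2.6250,4.4810)

Fx=11.0000 Fy=3.8480 x'=-2.6250 y'=4.4810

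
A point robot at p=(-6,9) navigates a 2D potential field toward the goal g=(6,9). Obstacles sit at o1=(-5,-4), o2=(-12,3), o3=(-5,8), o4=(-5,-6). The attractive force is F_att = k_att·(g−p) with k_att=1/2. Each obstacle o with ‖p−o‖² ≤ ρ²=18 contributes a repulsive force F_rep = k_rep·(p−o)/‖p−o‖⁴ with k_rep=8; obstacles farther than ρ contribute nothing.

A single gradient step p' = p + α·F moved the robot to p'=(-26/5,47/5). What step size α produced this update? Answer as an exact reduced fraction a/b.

α = 1/5

F_att = 1/2·(g−p) = 1/2·(12,0) = (6.0000,0.0000)
o1: d²=170 > ρ²=18 → inactive
o2: d²=72 > ρ²=18 → inactive
o3: d²=2 ≤ ρ²=18; F_rep = 8·(-1,1)/2² = (-2.0000,2.0000)
o4: d²=226 > ρ²=18 → inactive
F = F_att + ΣF_rep = (4.0000,2.0000)
Δp = p'−p = (0.8000,0.4000); α = Δx/Fx = (4/5) / (4) = 1/5
check: Δy/Fy = (2/5) / (2) = 1/5 ✓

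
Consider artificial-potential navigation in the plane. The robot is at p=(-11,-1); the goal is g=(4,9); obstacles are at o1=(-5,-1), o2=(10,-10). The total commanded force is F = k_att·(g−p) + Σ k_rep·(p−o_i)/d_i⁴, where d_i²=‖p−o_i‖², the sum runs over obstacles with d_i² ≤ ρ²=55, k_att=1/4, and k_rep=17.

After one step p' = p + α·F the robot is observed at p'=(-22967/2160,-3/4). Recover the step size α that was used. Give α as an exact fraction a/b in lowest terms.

F_att = 1/4·(g−p) = 1/4·(15,10) = (3.7500,2.5000)
o1: d²=36 ≤ ρ²=55; F_rep = 17·(-6,0)/36² = (-0.0787,0.0000)
o2: d²=522 > ρ²=55 → inactive
F = F_att + ΣF_rep = (3.6713,2.5000)
Δp = p'−p = (0.3671,0.2500); α = Δx/Fx = (793/2160) / (793/216) = 1/10
check: Δy/Fy = (1/4) / (5/2) = 1/10 ✓

α = 1/10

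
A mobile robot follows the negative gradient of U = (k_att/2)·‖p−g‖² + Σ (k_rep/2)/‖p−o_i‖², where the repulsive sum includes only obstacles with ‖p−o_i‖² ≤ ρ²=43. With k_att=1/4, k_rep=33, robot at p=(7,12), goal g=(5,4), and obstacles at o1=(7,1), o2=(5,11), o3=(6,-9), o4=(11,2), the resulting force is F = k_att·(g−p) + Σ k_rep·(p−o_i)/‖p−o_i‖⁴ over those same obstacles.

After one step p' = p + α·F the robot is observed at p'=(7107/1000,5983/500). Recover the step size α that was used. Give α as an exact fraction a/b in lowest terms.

F_att = 1/4·(g−p) = 1/4·(-2,-8) = (-0.5000,-2.0000)
o1: d²=121 > ρ²=43 → inactive
o2: d²=5 ≤ ρ²=43; F_rep = 33·(2,1)/5² = (2.6400,1.3200)
o3: d²=442 > ρ²=43 → inactive
o4: d²=116 > ρ²=43 → inactive
F = F_att + ΣF_rep = (2.1400,-0.6800)
Δp = p'−p = (0.1070,-0.0340); α = Δx/Fx = (107/1000) / (107/50) = 1/20
check: Δy/Fy = (-17/500) / (-17/25) = 1/20 ✓

α = 1/20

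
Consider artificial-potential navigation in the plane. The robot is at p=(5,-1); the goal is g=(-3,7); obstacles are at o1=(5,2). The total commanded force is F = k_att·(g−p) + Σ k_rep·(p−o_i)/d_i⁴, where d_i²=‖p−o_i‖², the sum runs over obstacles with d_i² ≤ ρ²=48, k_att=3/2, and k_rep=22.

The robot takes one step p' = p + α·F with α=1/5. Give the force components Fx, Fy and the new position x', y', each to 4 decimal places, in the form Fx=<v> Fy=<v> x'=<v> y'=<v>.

F_att = 3/2·(g−p) = 3/2·(-8,8) = (-12.0000,12.0000)
o1: d²=9 ≤ ρ²=48; F_rep = 22·(0,-3)/9² = (0.0000,-0.8148)
F = F_att + ΣF_rep = (-12.0000,11.1852)
p' = p + 1/5·F = (2.6000,1.2370)

Fx=-12.0000 Fy=11.1852 x'=2.6000 y'=1.2370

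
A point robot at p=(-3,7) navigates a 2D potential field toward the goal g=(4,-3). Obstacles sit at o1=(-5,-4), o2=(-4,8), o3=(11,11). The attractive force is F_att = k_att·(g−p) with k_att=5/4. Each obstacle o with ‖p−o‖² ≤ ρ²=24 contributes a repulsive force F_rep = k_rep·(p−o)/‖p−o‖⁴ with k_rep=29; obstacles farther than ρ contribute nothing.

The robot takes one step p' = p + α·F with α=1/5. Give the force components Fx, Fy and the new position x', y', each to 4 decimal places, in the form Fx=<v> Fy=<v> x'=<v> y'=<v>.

F_att = 5/4·(g−p) = 5/4·(7,-10) = (8.7500,-12.5000)
o1: d²=125 > ρ²=24 → inactive
o2: d²=2 ≤ ρ²=24; F_rep = 29·(1,-1)/2² = (7.2500,-7.2500)
o3: d²=212 > ρ²=24 → inactive
F = F_att + ΣF_rep = (16.0000,-19.7500)
p' = p + 1/5·F = (0.2000,3.0500)

Fx=16.0000 Fy=-19.7500 x'=0.2000 y'=3.0500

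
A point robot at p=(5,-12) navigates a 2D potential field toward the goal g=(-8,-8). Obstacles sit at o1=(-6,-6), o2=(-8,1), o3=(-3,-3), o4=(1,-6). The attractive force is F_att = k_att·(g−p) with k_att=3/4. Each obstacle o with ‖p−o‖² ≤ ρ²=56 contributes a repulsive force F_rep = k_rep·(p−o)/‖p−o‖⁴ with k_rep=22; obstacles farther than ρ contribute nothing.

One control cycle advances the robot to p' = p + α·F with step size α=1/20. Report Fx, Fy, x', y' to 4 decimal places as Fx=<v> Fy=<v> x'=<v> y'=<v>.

F_att = 3/4·(g−p) = 3/4·(-13,4) = (-9.7500,3.0000)
o1: d²=157 > ρ²=56 → inactive
o2: d²=338 > ρ²=56 → inactive
o3: d²=145 > ρ²=56 → inactive
o4: d²=52 ≤ ρ²=56; F_rep = 22·(4,-6)/52² = (0.0325,-0.0488)
F = F_att + ΣF_rep = (-9.7175,2.9512)
p' = p + 1/20·F = (4.5141,-11.8524)

Fx=-9.7175 Fy=2.9512 x'=4.5141 y'=-11.8524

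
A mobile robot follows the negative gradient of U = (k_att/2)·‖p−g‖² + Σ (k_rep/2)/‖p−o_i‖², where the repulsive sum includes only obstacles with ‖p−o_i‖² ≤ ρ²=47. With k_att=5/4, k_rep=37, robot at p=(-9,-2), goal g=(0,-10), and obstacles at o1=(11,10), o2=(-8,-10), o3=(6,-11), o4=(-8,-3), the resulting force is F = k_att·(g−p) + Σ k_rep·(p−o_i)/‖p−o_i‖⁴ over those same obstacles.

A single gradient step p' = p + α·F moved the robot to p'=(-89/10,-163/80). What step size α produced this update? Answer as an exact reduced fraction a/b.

F_att = 5/4·(g−p) = 5/4·(9,-8) = (11.2500,-10.0000)
o1: d²=544 > ρ²=47 → inactive
o2: d²=65 > ρ²=47 → inactive
o3: d²=306 > ρ²=47 → inactive
o4: d²=2 ≤ ρ²=47; F_rep = 37·(-1,1)/2² = (-9.2500,9.2500)
F = F_att + ΣF_rep = (2.0000,-0.7500)
Δp = p'−p = (0.1000,-0.0375); α = Δx/Fx = (1/10) / (2) = 1/20
check: Δy/Fy = (-3/80) / (-3/4) = 1/20 ✓

α = 1/20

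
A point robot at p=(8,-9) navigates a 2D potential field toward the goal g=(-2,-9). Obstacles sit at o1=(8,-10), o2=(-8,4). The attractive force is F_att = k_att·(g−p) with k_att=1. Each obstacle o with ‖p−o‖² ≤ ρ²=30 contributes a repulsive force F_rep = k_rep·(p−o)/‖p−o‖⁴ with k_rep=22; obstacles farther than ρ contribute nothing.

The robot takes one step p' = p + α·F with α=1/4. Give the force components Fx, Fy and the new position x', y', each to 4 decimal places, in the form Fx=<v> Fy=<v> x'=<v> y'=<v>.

Fx=-10.0000 Fy=22.0000 x'=5.5000 y'=-3.5000

F_att = 1·(g−p) = 1·(-10,0) = (-10.0000,0.0000)
o1: d²=1 ≤ ρ²=30; F_rep = 22·(0,1)/1² = (0.0000,22.0000)
o2: d²=425 > ρ²=30 → inactive
F = F_att + ΣF_rep = (-10.0000,22.0000)
p' = p + 1/4·F = (5.5000,-3.5000)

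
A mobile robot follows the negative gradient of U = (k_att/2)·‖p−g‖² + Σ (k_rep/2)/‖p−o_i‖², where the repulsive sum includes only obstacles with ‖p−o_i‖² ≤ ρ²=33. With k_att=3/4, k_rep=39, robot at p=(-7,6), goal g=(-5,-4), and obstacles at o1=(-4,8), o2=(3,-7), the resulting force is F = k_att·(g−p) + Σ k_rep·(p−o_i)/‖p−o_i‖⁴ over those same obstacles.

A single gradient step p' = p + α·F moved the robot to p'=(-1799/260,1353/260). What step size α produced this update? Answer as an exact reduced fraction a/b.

α = 1/10

F_att = 3/4·(g−p) = 3/4·(2,-10) = (1.5000,-7.5000)
o1: d²=13 ≤ ρ²=33; F_rep = 39·(-3,-2)/13² = (-0.6923,-0.4615)
o2: d²=269 > ρ²=33 → inactive
F = F_att + ΣF_rep = (0.8077,-7.9615)
Δp = p'−p = (0.0808,-0.7962); α = Δx/Fx = (21/260) / (21/26) = 1/10
check: Δy/Fy = (-207/260) / (-207/26) = 1/10 ✓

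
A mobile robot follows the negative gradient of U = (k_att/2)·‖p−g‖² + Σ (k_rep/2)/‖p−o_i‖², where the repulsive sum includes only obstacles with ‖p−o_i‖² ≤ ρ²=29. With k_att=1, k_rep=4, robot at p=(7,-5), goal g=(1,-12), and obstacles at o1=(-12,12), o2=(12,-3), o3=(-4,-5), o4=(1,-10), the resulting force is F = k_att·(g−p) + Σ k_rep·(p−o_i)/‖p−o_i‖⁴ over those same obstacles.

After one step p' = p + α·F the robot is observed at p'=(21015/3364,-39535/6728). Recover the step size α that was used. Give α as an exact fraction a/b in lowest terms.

α = 1/8

F_att = 1·(g−p) = 1·(-6,-7) = (-6.0000,-7.0000)
o1: d²=650 > ρ²=29 → inactive
o2: d²=29 ≤ ρ²=29; F_rep = 4·(-5,-2)/29² = (-0.0238,-0.0095)
o3: d²=121 > ρ²=29 → inactive
o4: d²=61 > ρ²=29 → inactive
F = F_att + ΣF_rep = (-6.0238,-7.0095)
Δp = p'−p = (-0.7530,-0.8762); α = Δx/Fx = (-2533/3364) / (-5066/841) = 1/8
check: Δy/Fy = (-5895/6728) / (-5895/841) = 1/8 ✓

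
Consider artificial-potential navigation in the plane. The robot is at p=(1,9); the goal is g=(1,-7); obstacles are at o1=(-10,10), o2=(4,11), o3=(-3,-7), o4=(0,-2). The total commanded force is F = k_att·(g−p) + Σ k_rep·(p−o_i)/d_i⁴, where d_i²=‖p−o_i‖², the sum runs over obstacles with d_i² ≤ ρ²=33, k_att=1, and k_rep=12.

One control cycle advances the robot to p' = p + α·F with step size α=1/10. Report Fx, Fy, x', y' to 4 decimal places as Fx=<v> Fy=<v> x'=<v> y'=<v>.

F_att = 1·(g−p) = 1·(0,-16) = (0.0000,-16.0000)
o1: d²=122 > ρ²=33 → inactive
o2: d²=13 ≤ ρ²=33; F_rep = 12·(-3,-2)/13² = (-0.2130,-0.1420)
o3: d²=272 > ρ²=33 → inactive
o4: d²=122 > ρ²=33 → inactive
F = F_att + ΣF_rep = (-0.2130,-16.1420)
p' = p + 1/10·F = (0.9787,7.3858)

Fx=-0.2130 Fy=-16.1420 x'=0.9787 y'=7.3858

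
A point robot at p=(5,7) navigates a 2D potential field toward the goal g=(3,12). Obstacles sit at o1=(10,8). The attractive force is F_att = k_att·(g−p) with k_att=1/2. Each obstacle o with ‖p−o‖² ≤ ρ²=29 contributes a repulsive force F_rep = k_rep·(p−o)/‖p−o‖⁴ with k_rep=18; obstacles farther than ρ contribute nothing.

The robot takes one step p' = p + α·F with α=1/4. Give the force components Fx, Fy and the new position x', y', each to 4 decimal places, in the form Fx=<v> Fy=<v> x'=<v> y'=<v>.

Fx=-1.1331 Fy=2.4734 x'=4.7167 y'=7.6183

F_att = 1/2·(g−p) = 1/2·(-2,5) = (-1.0000,2.5000)
o1: d²=26 ≤ ρ²=29; F_rep = 18·(-5,-1)/26² = (-0.1331,-0.0266)
F = F_att + ΣF_rep = (-1.1331,2.4734)
p' = p + 1/4·F = (4.7167,7.6183)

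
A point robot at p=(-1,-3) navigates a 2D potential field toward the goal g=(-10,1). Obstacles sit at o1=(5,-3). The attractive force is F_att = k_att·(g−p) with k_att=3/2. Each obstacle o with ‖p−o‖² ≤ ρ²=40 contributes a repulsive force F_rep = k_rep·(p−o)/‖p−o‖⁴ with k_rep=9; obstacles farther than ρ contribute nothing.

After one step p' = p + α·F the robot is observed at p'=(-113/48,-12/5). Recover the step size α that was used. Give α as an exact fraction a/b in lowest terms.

F_att = 3/2·(g−p) = 3/2·(-9,4) = (-13.5000,6.0000)
o1: d²=36 ≤ ρ²=40; F_rep = 9·(-6,0)/36² = (-0.0417,0.0000)
F = F_att + ΣF_rep = (-13.5417,6.0000)
Δp = p'−p = (-1.3542,0.6000); α = Δx/Fx = (-65/48) / (-325/24) = 1/10
check: Δy/Fy = (3/5) / (6) = 1/10 ✓

α = 1/10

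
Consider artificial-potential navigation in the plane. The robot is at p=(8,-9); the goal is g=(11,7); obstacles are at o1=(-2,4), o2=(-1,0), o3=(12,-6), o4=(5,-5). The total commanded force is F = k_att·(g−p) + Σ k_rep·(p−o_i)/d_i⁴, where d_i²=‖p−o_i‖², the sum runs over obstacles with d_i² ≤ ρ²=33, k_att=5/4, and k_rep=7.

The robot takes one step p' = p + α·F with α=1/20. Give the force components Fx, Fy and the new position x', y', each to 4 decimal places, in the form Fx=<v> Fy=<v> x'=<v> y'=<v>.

F_att = 5/4·(g−p) = 5/4·(3,16) = (3.7500,20.0000)
o1: d²=269 > ρ²=33 → inactive
o2: d²=162 > ρ²=33 → inactive
o3: d²=25 ≤ ρ²=33; F_rep = 7·(-4,-3)/25² = (-0.0448,-0.0336)
o4: d²=25 ≤ ρ²=33; F_rep = 7·(3,-4)/25² = (0.0336,-0.0448)
F = F_att + ΣF_rep = (3.7388,19.9216)
p' = p + 1/20·F = (8.1869,-8.0039)

Fx=3.7388 Fy=19.9216 x'=8.1869 y'=-8.0039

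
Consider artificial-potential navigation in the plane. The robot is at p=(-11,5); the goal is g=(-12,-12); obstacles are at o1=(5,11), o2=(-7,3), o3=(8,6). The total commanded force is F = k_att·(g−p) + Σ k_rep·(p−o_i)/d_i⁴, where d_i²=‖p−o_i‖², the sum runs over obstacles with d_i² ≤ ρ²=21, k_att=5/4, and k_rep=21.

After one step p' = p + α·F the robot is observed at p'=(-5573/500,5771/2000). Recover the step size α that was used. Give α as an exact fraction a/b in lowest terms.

α = 1/10

F_att = 5/4·(g−p) = 5/4·(-1,-17) = (-1.2500,-21.2500)
o1: d²=292 > ρ²=21 → inactive
o2: d²=20 ≤ ρ²=21; F_rep = 21·(-4,2)/20² = (-0.2100,0.1050)
o3: d²=362 > ρ²=21 → inactive
F = F_att + ΣF_rep = (-1.4600,-21.1450)
Δp = p'−p = (-0.1460,-2.1145); α = Δx/Fx = (-73/500) / (-73/50) = 1/10
check: Δy/Fy = (-4229/2000) / (-4229/200) = 1/10 ✓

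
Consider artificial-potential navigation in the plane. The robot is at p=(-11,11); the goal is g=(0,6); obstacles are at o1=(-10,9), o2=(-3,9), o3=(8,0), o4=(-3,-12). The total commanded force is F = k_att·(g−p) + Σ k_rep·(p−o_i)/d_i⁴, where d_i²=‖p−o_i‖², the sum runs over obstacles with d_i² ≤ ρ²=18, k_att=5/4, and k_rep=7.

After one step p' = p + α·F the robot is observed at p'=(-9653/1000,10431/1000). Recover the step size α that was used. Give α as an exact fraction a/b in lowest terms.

α = 1/10

F_att = 5/4·(g−p) = 5/4·(11,-5) = (13.7500,-6.2500)
o1: d²=5 ≤ ρ²=18; F_rep = 7·(-1,2)/5² = (-0.2800,0.5600)
o2: d²=68 > ρ²=18 → inactive
o3: d²=482 > ρ²=18 → inactive
o4: d²=593 > ρ²=18 → inactive
F = F_att + ΣF_rep = (13.4700,-5.6900)
Δp = p'−p = (1.3470,-0.5690); α = Δx/Fx = (1347/1000) / (1347/100) = 1/10
check: Δy/Fy = (-569/1000) / (-569/100) = 1/10 ✓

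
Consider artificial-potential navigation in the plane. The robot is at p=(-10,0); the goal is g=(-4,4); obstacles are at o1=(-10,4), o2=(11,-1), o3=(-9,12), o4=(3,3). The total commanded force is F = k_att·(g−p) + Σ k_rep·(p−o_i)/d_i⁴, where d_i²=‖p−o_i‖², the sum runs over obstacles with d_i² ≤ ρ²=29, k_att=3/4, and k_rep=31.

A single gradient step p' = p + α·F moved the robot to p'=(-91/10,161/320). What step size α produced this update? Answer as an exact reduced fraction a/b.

α = 1/5

F_att = 3/4·(g−p) = 3/4·(6,4) = (4.5000,3.0000)
o1: d²=16 ≤ ρ²=29; F_rep = 31·(0,-4)/16² = (0.0000,-0.4844)
o2: d²=442 > ρ²=29 → inactive
o3: d²=145 > ρ²=29 → inactive
o4: d²=178 > ρ²=29 → inactive
F = F_att + ΣF_rep = (4.5000,2.5156)
Δp = p'−p = (0.9000,0.5031); α = Δx/Fx = (9/10) / (9/2) = 1/5
check: Δy/Fy = (161/320) / (161/64) = 1/5 ✓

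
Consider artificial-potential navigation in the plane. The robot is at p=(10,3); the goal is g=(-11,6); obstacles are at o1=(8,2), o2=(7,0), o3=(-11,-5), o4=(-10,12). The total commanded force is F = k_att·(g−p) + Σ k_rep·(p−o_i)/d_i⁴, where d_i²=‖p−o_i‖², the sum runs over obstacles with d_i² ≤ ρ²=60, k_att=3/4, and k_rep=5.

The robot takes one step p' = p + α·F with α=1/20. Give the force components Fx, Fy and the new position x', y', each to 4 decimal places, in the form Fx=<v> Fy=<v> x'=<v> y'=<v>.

Fx=-15.3037 Fy=2.4963 x'=9.2348 y'=3.1248

F_att = 3/4·(g−p) = 3/4·(-21,3) = (-15.7500,2.2500)
o1: d²=5 ≤ ρ²=60; F_rep = 5·(2,1)/5² = (0.4000,0.2000)
o2: d²=18 ≤ ρ²=60; F_rep = 5·(3,3)/18² = (0.0463,0.0463)
o3: d²=505 > ρ²=60 → inactive
o4: d²=481 > ρ²=60 → inactive
F = F_att + ΣF_rep = (-15.3037,2.4963)
p' = p + 1/20·F = (9.2348,3.1248)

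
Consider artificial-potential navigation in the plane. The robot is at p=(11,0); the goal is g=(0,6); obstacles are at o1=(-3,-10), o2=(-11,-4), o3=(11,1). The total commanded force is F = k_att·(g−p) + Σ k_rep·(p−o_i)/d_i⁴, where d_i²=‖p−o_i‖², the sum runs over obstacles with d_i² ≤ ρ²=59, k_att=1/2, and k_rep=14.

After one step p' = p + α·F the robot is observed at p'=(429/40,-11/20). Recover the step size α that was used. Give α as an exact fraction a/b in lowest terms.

α = 1/20

F_att = 1/2·(g−p) = 1/2·(-11,6) = (-5.5000,3.0000)
o1: d²=296 > ρ²=59 → inactive
o2: d²=500 > ρ²=59 → inactive
o3: d²=1 ≤ ρ²=59; F_rep = 14·(0,-1)/1² = (0.0000,-14.0000)
F = F_att + ΣF_rep = (-5.5000,-11.0000)
Δp = p'−p = (-0.2750,-0.5500); α = Δx/Fx = (-11/40) / (-11/2) = 1/20
check: Δy/Fy = (-11/20) / (-11) = 1/20 ✓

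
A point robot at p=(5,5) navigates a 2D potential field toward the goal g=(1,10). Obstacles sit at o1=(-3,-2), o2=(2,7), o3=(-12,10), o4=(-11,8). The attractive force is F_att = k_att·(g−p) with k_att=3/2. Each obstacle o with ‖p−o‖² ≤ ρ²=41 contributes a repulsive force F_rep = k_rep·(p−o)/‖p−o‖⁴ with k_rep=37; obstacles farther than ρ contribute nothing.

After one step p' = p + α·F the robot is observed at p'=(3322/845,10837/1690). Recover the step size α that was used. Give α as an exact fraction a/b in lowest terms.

F_att = 3/2·(g−p) = 3/2·(-4,5) = (-6.0000,7.5000)
o1: d²=113 > ρ²=41 → inactive
o2: d²=13 ≤ ρ²=41; F_rep = 37·(3,-2)/13² = (0.6568,-0.4379)
o3: d²=314 > ρ²=41 → inactive
o4: d²=265 > ρ²=41 → inactive
F = F_att + ΣF_rep = (-5.3432,7.0621)
Δp = p'−p = (-1.0686,1.4124); α = Δx/Fx = (-903/845) / (-903/169) = 1/5
check: Δy/Fy = (2387/1690) / (2387/338) = 1/5 ✓

α = 1/5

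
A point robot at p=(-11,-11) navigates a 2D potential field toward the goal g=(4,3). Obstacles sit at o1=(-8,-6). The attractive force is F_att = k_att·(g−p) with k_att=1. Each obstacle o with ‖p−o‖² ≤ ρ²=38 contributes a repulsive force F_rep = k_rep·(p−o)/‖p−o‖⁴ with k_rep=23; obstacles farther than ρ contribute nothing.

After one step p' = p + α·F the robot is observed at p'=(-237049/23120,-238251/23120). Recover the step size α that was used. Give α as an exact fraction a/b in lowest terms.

F_att = 1·(g−p) = 1·(15,14) = (15.0000,14.0000)
o1: d²=34 ≤ ρ²=38; F_rep = 23·(-3,-5)/34² = (-0.0597,-0.0995)
F = F_att + ΣF_rep = (14.9403,13.9005)
Δp = p'−p = (0.7470,0.6950); α = Δx/Fx = (17271/23120) / (17271/1156) = 1/20
check: Δy/Fy = (16069/23120) / (16069/1156) = 1/20 ✓

α = 1/20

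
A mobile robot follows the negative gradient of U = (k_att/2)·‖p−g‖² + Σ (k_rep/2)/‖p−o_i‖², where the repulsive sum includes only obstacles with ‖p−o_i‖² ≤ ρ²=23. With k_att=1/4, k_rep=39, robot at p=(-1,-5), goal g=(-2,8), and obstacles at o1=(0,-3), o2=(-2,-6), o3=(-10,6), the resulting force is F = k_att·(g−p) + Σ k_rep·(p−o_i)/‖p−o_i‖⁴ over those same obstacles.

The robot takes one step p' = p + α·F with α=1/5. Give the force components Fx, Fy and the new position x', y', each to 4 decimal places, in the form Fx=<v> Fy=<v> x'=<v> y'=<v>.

F_att = 1/4·(g−p) = 1/4·(-1,13) = (-0.2500,3.2500)
o1: d²=5 ≤ ρ²=23; F_rep = 39·(-1,-2)/5² = (-1.5600,-3.1200)
o2: d²=2 ≤ ρ²=23; F_rep = 39·(1,1)/2² = (9.7500,9.7500)
o3: d²=202 > ρ²=23 → inactive
F = F_att + ΣF_rep = (7.9400,9.8800)
p' = p + 1/5·F = (0.5880,-3.0240)

Fx=7.9400 Fy=9.8800 x'=0.5880 y'=-3.0240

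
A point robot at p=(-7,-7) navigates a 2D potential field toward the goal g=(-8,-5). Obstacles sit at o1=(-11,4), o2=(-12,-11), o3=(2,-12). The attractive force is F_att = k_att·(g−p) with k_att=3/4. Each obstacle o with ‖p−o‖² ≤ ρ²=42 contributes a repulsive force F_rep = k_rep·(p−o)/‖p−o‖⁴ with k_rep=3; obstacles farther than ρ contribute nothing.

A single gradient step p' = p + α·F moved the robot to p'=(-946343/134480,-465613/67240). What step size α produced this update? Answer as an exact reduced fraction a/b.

α = 1/20

F_att = 3/4·(g−p) = 3/4·(-1,2) = (-0.7500,1.5000)
o1: d²=137 > ρ²=42 → inactive
o2: d²=41 ≤ ρ²=42; F_rep = 3·(5,4)/41² = (0.0089,0.0071)
o3: d²=106 > ρ²=42 → inactive
F = F_att + ΣF_rep = (-0.7411,1.5071)
Δp = p'−p = (-0.0371,0.0754); α = Δx/Fx = (-4983/134480) / (-4983/6724) = 1/20
check: Δy/Fy = (5067/67240) / (5067/3362) = 1/20 ✓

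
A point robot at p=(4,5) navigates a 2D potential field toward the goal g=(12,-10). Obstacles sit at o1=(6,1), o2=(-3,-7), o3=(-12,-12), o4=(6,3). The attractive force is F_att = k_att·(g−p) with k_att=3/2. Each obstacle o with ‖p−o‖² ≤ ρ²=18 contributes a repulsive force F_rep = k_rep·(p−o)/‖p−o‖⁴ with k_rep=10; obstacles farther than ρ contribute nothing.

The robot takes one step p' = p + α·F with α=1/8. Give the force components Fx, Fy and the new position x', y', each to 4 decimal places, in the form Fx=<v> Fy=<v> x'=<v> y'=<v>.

F_att = 3/2·(g−p) = 3/2·(8,-15) = (12.0000,-22.5000)
o1: d²=20 > ρ²=18 → inactive
o2: d²=193 > ρ²=18 → inactive
o3: d²=545 > ρ²=18 → inactive
o4: d²=8 ≤ ρ²=18; F_rep = 10·(-2,2)/8² = (-0.3125,0.3125)
F = F_att + ΣF_rep = (11.6875,-22.1875)
p' = p + 1/8·F = (5.4609,2.2266)

Fx=11.6875 Fy=-22.1875 x'=5.4609 y'=2.2266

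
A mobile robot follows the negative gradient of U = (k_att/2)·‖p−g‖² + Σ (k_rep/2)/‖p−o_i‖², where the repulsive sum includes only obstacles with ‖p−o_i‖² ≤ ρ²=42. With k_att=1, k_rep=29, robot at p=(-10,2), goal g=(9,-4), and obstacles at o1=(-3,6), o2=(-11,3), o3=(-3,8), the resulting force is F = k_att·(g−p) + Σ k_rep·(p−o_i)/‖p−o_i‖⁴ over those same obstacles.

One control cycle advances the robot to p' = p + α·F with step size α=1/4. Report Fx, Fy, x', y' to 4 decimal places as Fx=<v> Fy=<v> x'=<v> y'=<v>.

Fx=26.2500 Fy=-13.2500 x'=-3.4375 y'=-1.3125

F_att = 1·(g−p) = 1·(19,-6) = (19.0000,-6.0000)
o1: d²=65 > ρ²=42 → inactive
o2: d²=2 ≤ ρ²=42; F_rep = 29·(1,-1)/2² = (7.2500,-7.2500)
o3: d²=85 > ρ²=42 → inactive
F = F_att + ΣF_rep = (26.2500,-13.2500)
p' = p + 1/4·F = (-3.4375,-1.3125)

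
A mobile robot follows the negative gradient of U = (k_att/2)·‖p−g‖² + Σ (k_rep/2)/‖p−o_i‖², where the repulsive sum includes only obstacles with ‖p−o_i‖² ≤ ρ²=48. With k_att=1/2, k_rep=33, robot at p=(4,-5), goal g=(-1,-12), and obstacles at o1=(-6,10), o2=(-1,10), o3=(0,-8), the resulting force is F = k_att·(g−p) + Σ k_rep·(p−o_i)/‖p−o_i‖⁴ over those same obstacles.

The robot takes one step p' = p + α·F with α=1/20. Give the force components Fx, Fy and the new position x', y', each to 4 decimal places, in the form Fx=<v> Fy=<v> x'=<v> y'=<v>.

Fx=-2.2888 Fy=-3.3416 x'=3.8856 y'=-5.1671

F_att = 1/2·(g−p) = 1/2·(-5,-7) = (-2.5000,-3.5000)
o1: d²=325 > ρ²=48 → inactive
o2: d²=250 > ρ²=48 → inactive
o3: d²=25 ≤ ρ²=48; F_rep = 33·(4,3)/25² = (0.2112,0.1584)
F = F_att + ΣF_rep = (-2.2888,-3.3416)
p' = p + 1/20·F = (3.8856,-5.1671)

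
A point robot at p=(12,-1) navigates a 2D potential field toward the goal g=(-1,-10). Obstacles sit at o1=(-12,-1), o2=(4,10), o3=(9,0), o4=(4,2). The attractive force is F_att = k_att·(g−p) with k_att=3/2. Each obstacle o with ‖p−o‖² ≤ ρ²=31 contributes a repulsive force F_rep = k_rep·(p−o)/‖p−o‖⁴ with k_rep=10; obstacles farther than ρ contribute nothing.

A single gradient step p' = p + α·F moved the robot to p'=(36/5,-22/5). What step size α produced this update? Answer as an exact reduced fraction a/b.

α = 1/4

F_att = 3/2·(g−p) = 3/2·(-13,-9) = (-19.5000,-13.5000)
o1: d²=576 > ρ²=31 → inactive
o2: d²=185 > ρ²=31 → inactive
o3: d²=10 ≤ ρ²=31; F_rep = 10·(3,-1)/10² = (0.3000,-0.1000)
o4: d²=73 > ρ²=31 → inactive
F = F_att + ΣF_rep = (-19.2000,-13.6000)
Δp = p'−p = (-4.8000,-3.4000); α = Δx/Fx = (-24/5) / (-96/5) = 1/4
check: Δy/Fy = (-17/5) / (-68/5) = 1/4 ✓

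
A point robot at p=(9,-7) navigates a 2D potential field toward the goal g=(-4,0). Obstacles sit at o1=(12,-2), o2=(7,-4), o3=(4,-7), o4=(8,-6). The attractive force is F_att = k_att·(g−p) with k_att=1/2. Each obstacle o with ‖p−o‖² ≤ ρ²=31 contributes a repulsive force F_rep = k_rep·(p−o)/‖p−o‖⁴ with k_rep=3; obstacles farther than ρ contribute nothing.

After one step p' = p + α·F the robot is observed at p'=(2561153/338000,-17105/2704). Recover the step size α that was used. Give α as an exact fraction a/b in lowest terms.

F_att = 1/2·(g−p) = 1/2·(-13,7) = (-6.5000,3.5000)
o1: d²=34 > ρ²=31 → inactive
o2: d²=13 ≤ ρ²=31; F_rep = 3·(2,-3)/13² = (0.0355,-0.0533)
o3: d²=25 ≤ ρ²=31; F_rep = 3·(5,0)/25² = (0.0240,0.0000)
o4: d²=2 ≤ ρ²=31; F_rep = 3·(1,-1)/2² = (0.7500,-0.7500)
F = F_att + ΣF_rep = (-5.6905,2.6967)
Δp = p'−p = (-1.4226,0.6742); α = Δx/Fx = (-480847/338000) / (-480847/84500) = 1/4
check: Δy/Fy = (1823/2704) / (1823/676) = 1/4 ✓

α = 1/4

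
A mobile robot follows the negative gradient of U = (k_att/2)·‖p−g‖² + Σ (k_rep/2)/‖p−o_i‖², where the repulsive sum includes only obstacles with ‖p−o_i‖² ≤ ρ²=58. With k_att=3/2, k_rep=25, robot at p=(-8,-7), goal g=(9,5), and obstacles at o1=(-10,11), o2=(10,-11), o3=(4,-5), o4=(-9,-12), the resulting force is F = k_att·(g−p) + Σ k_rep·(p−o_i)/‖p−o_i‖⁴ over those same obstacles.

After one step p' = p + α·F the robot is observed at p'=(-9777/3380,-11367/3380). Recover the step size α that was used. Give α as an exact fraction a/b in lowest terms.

α = 1/5

F_att = 3/2·(g−p) = 3/2·(17,12) = (25.5000,18.0000)
o1: d²=328 > ρ²=58 → inactive
o2: d²=340 > ρ²=58 → inactive
o3: d²=148 > ρ²=58 → inactive
o4: d²=26 ≤ ρ²=58; F_rep = 25·(1,5)/26² = (0.0370,0.1849)
F = F_att + ΣF_rep = (25.5370,18.1849)
Δp = p'−p = (5.1074,3.6370); α = Δx/Fx = (17263/3380) / (17263/676) = 1/5
check: Δy/Fy = (12293/3380) / (12293/676) = 1/5 ✓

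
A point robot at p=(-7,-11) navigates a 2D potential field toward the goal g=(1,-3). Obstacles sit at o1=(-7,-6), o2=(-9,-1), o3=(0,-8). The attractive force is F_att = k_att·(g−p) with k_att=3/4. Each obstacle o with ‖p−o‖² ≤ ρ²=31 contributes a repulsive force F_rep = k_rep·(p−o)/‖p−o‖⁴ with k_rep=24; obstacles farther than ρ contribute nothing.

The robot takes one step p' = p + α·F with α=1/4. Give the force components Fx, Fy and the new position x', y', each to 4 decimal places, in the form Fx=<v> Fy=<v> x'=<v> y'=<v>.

F_att = 3/4·(g−p) = 3/4·(8,8) = (6.0000,6.0000)
o1: d²=25 ≤ ρ²=31; F_rep = 24·(0,-5)/25² = (0.0000,-0.1920)
o2: d²=104 > ρ²=31 → inactive
o3: d²=58 > ρ²=31 → inactive
F = F_att + ΣF_rep = (6.0000,5.8080)
p' = p + 1/4·F = (-5.5000,-9.5480)

Fx=6.0000 Fy=5.8080 x'=-5.5000 y'=-9.5480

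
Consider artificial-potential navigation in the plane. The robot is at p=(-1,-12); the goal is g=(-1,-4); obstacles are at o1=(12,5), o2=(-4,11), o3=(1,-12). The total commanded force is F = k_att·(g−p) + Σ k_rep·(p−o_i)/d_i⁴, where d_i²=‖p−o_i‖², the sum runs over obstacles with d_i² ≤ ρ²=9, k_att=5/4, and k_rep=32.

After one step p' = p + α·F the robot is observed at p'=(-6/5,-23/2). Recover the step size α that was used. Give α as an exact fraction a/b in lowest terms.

α = 1/20

F_att = 5/4·(g−p) = 5/4·(0,8) = (0.0000,10.0000)
o1: d²=458 > ρ²=9 → inactive
o2: d²=538 > ρ²=9 → inactive
o3: d²=4 ≤ ρ²=9; F_rep = 32·(-2,0)/4² = (-4.0000,0.0000)
F = F_att + ΣF_rep = (-4.0000,10.0000)
Δp = p'−p = (-0.2000,0.5000); α = Δx/Fx = (-1/5) / (-4) = 1/20
check: Δy/Fy = (1/2) / (10) = 1/20 ✓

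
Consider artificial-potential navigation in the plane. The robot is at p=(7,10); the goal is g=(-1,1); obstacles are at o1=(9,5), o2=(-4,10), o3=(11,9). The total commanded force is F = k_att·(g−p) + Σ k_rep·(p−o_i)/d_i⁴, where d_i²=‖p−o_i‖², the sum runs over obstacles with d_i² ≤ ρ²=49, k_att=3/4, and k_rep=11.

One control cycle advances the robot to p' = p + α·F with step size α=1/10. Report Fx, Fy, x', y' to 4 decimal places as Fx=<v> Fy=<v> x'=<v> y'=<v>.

Fx=-6.1784 Fy=-6.6465 x'=6.3822 y'=9.3353

F_att = 3/4·(g−p) = 3/4·(-8,-9) = (-6.0000,-6.7500)
o1: d²=29 ≤ ρ²=49; F_rep = 11·(-2,5)/29² = (-0.0262,0.0654)
o2: d²=121 > ρ²=49 → inactive
o3: d²=17 ≤ ρ²=49; F_rep = 11·(-4,1)/17² = (-0.1522,0.0381)
F = F_att + ΣF_rep = (-6.1784,-6.6465)
p' = p + 1/10·F = (6.3822,9.3353)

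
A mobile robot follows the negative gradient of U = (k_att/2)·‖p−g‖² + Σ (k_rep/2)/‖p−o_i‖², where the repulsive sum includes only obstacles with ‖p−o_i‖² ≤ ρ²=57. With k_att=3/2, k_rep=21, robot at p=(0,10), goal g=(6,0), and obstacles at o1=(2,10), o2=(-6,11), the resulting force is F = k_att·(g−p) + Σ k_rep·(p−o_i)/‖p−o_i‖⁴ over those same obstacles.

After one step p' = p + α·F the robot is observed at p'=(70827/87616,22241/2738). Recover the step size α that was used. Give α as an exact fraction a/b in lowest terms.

α = 1/8

F_att = 3/2·(g−p) = 3/2·(6,-10) = (9.0000,-15.0000)
o1: d²=4 ≤ ρ²=57; F_rep = 21·(-2,0)/4² = (-2.6250,0.0000)
o2: d²=37 ≤ ρ²=57; F_rep = 21·(6,-1)/37² = (0.0920,-0.0153)
F = F_att + ΣF_rep = (6.4670,-15.0153)
Δp = p'−p = (0.8084,-1.8769); α = Δx/Fx = (70827/87616) / (70827/10952) = 1/8
check: Δy/Fy = (-5139/2738) / (-20556/1369) = 1/8 ✓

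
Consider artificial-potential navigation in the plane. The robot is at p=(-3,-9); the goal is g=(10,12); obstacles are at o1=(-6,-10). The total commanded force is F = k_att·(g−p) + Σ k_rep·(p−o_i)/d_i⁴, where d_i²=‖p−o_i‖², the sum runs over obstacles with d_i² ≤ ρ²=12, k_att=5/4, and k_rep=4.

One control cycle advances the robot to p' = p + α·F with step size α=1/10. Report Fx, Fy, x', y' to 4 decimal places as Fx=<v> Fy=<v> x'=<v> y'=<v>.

F_att = 5/4·(g−p) = 5/4·(13,21) = (16.2500,26.2500)
o1: d²=10 ≤ ρ²=12; F_rep = 4·(3,1)/10² = (0.1200,0.0400)
F = F_att + ΣF_rep = (16.3700,26.2900)
p' = p + 1/10·F = (-1.3630,-6.3710)

Fx=16.3700 Fy=26.2900 x'=-1.3630 y'=-6.3710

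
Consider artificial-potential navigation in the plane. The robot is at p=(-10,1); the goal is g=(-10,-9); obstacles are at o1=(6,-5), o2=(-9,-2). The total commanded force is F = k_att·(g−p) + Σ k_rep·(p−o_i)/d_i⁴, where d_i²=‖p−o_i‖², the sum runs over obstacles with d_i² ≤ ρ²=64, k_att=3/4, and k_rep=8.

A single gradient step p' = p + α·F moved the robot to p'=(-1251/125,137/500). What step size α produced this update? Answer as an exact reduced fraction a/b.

α = 1/10

F_att = 3/4·(g−p) = 3/4·(0,-10) = (0.0000,-7.5000)
o1: d²=292 > ρ²=64 → inactive
o2: d²=10 ≤ ρ²=64; F_rep = 8·(-1,3)/10² = (-0.0800,0.2400)
F = F_att + ΣF_rep = (-0.0800,-7.2600)
Δp = p'−p = (-0.0080,-0.7260); α = Δx/Fx = (-1/125) / (-2/25) = 1/10
check: Δy/Fy = (-363/500) / (-363/50) = 1/10 ✓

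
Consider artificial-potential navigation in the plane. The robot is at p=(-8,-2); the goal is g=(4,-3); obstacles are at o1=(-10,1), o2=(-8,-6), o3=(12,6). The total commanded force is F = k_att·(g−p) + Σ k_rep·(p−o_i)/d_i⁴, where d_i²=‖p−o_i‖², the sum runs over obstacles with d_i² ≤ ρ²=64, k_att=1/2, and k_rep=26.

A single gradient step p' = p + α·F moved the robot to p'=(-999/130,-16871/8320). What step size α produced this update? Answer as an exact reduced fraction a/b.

α = 1/20

F_att = 1/2·(g−p) = 1/2·(12,-1) = (6.0000,-0.5000)
o1: d²=13 ≤ ρ²=64; F_rep = 26·(2,-3)/13² = (0.3077,-0.4615)
o2: d²=16 ≤ ρ²=64; F_rep = 26·(0,4)/16² = (0.0000,0.4062)
o3: d²=464 > ρ²=64 → inactive
F = F_att + ΣF_rep = (6.3077,-0.5553)
Δp = p'−p = (0.3154,-0.0278); α = Δx/Fx = (41/130) / (82/13) = 1/20
check: Δy/Fy = (-231/8320) / (-231/416) = 1/20 ✓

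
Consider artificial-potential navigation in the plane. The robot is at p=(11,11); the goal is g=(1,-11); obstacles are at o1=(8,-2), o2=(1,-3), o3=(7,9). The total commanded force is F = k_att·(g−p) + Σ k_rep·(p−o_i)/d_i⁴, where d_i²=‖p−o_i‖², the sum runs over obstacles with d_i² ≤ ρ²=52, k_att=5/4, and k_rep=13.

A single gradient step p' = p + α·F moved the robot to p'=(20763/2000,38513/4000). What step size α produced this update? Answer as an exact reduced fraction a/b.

F_att = 5/4·(g−p) = 5/4·(-10,-22) = (-12.5000,-27.5000)
o1: d²=178 > ρ²=52 → inactive
o2: d²=296 > ρ²=52 → inactive
o3: d²=20 ≤ ρ²=52; F_rep = 13·(4,2)/20² = (0.1300,0.0650)
F = F_att + ΣF_rep = (-12.3700,-27.4350)
Δp = p'−p = (-0.6185,-1.3718); α = Δx/Fx = (-1237/2000) / (-1237/100) = 1/20
check: Δy/Fy = (-5487/4000) / (-5487/200) = 1/20 ✓

α = 1/20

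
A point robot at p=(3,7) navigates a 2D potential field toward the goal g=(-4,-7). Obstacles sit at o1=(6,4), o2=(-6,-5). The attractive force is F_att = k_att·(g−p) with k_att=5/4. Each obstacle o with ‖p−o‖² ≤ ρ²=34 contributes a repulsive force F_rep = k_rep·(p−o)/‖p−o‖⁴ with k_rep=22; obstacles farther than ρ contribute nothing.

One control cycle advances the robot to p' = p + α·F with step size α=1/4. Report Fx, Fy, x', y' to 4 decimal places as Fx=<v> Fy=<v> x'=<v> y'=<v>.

F_att = 5/4·(g−p) = 5/4·(-7,-14) = (-8.7500,-17.5000)
o1: d²=18 ≤ ρ²=34; F_rep = 22·(-3,3)/18² = (-0.2037,0.2037)
o2: d²=225 > ρ²=34 → inactive
F = F_att + ΣF_rep = (-8.9537,-17.2963)
p' = p + 1/4·F = (0.7616,2.6759)

Fx=-8.9537 Fy=-17.2963 x'=0.7616 y'=2.6759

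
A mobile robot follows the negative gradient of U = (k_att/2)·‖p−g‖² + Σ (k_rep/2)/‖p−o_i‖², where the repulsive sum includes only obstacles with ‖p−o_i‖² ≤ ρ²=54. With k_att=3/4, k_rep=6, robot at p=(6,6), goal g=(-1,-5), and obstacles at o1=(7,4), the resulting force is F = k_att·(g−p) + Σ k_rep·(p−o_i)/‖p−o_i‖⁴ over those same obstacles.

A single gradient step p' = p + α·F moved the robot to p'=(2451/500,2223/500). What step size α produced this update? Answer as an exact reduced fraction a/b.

F_att = 3/4·(g−p) = 3/4·(-7,-11) = (-5.2500,-8.2500)
o1: d²=5 ≤ ρ²=54; F_rep = 6·(-1,2)/5² = (-0.2400,0.4800)
F = F_att + ΣF_rep = (-5.4900,-7.7700)
Δp = p'−p = (-1.0980,-1.5540); α = Δx/Fx = (-549/500) / (-549/100) = 1/5
check: Δy/Fy = (-777/500) / (-777/100) = 1/5 ✓

α = 1/5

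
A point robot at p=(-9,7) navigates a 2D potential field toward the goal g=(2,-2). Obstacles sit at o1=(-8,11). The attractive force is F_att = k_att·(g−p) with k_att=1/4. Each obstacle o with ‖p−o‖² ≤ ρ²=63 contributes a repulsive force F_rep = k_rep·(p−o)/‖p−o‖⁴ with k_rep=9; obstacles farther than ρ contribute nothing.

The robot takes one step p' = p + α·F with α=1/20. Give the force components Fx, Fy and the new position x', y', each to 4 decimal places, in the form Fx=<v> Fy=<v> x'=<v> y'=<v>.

F_att = 1/4·(g−p) = 1/4·(11,-9) = (2.7500,-2.2500)
o1: d²=17 ≤ ρ²=63; F_rep = 9·(-1,-4)/17² = (-0.0311,-0.1246)
F = F_att + ΣF_rep = (2.7189,-2.3746)
p' = p + 1/20·F = (-8.8641,6.8813)

Fx=2.7189 Fy=-2.3746 x'=-8.8641 y'=6.8813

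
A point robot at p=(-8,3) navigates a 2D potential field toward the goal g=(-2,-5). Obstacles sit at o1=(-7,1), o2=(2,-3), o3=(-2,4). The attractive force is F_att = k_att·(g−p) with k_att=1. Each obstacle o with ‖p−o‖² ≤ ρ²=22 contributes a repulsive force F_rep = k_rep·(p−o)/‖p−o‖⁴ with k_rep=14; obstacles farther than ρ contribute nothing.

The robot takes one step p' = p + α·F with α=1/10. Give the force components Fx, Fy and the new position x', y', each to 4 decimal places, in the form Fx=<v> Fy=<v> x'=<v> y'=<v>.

Fx=5.4400 Fy=-6.8800 x'=-7.4560 y'=2.3120

F_att = 1·(g−p) = 1·(6,-8) = (6.0000,-8.0000)
o1: d²=5 ≤ ρ²=22; F_rep = 14·(-1,2)/5² = (-0.5600,1.1200)
o2: d²=136 > ρ²=22 → inactive
o3: d²=37 > ρ²=22 → inactive
F = F_att + ΣF_rep = (5.4400,-6.8800)
p' = p + 1/10·F = (-7.4560,2.3120)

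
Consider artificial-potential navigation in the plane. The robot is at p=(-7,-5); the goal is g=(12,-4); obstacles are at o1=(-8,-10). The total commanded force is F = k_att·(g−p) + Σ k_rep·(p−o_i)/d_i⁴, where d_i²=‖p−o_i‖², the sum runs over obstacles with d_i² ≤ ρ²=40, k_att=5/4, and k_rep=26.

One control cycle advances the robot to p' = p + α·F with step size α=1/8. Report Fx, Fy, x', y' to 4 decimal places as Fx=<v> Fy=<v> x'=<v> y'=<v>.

F_att = 5/4·(g−p) = 5/4·(19,1) = (23.7500,1.2500)
o1: d²=26 ≤ ρ²=40; F_rep = 26·(1,5)/26² = (0.0385,0.1923)
F = F_att + ΣF_rep = (23.7885,1.4423)
p' = p + 1/8·F = (-4.0264,-4.8197)

Fx=23.7885 Fy=1.4423 x'=-4.0264 y'=-4.8197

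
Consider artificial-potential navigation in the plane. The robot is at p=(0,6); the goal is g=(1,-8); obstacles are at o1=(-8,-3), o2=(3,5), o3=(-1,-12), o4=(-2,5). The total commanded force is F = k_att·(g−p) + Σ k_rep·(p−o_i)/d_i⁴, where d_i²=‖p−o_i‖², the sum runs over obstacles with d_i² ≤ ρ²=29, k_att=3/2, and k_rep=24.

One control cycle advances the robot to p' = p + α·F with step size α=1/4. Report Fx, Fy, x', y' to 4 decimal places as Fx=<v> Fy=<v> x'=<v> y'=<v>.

F_att = 3/2·(g−p) = 3/2·(1,-14) = (1.5000,-21.0000)
o1: d²=145 > ρ²=29 → inactive
o2: d²=10 ≤ ρ²=29; F_rep = 24·(-3,1)/10² = (-0.7200,0.2400)
o3: d²=325 > ρ²=29 → inactive
o4: d²=5 ≤ ρ²=29; F_rep = 24·(2,1)/5² = (1.9200,0.9600)
F = F_att + ΣF_rep = (2.7000,-19.8000)
p' = p + 1/4·F = (0.6750,1.0500)

Fx=2.7000 Fy=-19.8000 x'=0.6750 y'=1.0500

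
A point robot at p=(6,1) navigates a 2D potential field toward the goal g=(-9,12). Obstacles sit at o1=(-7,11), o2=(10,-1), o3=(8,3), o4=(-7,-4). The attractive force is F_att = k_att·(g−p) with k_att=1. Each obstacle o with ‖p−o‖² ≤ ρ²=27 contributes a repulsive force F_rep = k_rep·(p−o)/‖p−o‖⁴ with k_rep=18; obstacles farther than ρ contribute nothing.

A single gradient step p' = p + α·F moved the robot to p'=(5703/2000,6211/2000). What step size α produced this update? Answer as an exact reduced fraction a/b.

F_att = 1·(g−p) = 1·(-15,11) = (-15.0000,11.0000)
o1: d²=269 > ρ²=27 → inactive
o2: d²=20 ≤ ρ²=27; F_rep = 18·(-4,2)/20² = (-0.1800,0.0900)
o3: d²=8 ≤ ρ²=27; F_rep = 18·(-2,-2)/8² = (-0.5625,-0.5625)
o4: d²=194 > ρ²=27 → inactive
F = F_att + ΣF_rep = (-15.7425,10.5275)
Δp = p'−p = (-3.1485,2.1055); α = Δx/Fx = (-6297/2000) / (-6297/400) = 1/5
check: Δy/Fy = (4211/2000) / (4211/400) = 1/5 ✓

α = 1/5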